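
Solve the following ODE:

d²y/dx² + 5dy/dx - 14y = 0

Characteristic equation: r² + 5r - 14 = 0
Roots: r = 2, -7 (distinct real)
General solution: y = C₁e^(2x) + C₂e^(-7x)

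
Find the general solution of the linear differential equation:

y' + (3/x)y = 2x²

Using integrating factor method:

General solution: y = (1/3)x^3 + Cx^(-3)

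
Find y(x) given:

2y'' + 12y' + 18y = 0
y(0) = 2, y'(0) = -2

General solution: y = (C₁ + C₂x)e^(-3x)
Repeated root r = -3
Applying ICs: C₁ = 2, C₂ = 4
Particular solution: y = (2 + 4x)e^(-3x)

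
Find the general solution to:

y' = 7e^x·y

Separating variables and integrating:
ln|y| = 7e^x + C

General solution: y = Ce^(7e^x)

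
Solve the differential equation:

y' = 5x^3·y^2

Separating variables and integrating:
-1/y = 5x^4/4 + C

General solution: y^-1 = (-5/4)x^4 + C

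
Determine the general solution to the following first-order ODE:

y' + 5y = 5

Using integrating factor method:

General solution: y = 1 + Ce^(-5x)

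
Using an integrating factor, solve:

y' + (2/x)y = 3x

Using integrating factor method:

General solution: y = (3/4)x^2 + Cx^(-2)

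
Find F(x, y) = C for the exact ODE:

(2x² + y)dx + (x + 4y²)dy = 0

Verify exactness: ∂M/∂y = ∂N/∂x ✓
Find F(x,y) such that ∂F/∂x = M, ∂F/∂y = N
Solution: 2x³/3 + xy + 4y³/3 = C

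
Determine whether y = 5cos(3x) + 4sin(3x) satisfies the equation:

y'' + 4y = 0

Verification:
y'' = -45cos(3x) - 36sin(3x)
y'' + 4y ≠ 0 (frequency mismatch: got 9 instead of 4)

No, it is not a solution.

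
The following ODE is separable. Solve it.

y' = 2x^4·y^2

Separating variables and integrating:
-1/y = 2x^5/5 + C

General solution: y^-1 = (-2/5)x^5 + C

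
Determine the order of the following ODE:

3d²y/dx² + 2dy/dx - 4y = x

The order is 2 (highest derivative is of order 2).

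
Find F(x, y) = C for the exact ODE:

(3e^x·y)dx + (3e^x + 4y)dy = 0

Verify exactness: ∂M/∂y = ∂N/∂x ✓
Find F(x,y) such that ∂F/∂x = M, ∂F/∂y = N
Solution: 3e^x·y + 2y² = C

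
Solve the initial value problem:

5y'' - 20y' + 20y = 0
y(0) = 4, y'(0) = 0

General solution: y = (C₁ + C₂x)e^(2x)
Repeated root r = 2
Applying ICs: C₁ = 4, C₂ = -8
Particular solution: y = (4 - 8x)e^(2x)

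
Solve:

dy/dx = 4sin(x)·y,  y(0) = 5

General solution: y = Ce^(-4cos(x))
Applying IC y(0) = 5:
Particular solution: y = 5e^(4(1-cos(x)))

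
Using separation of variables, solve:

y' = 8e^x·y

Separating variables and integrating:
ln|y| = 8e^x + C

General solution: y = Ce^(8e^x)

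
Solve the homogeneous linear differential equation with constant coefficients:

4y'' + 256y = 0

Characteristic equation: 4r² + 256 = 0
Divide by 4: r² + 64 = 0
Roots: r = ±8i (complex conjugates)
General solution: y = C₁cos(8x) + C₂sin(8x)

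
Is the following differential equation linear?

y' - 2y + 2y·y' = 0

No. Nonlinear (product y·y')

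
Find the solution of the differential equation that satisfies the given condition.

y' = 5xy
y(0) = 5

General solution: y = Ce^(5x²/2)
Applying IC y(0) = 5:
Particular solution: y = 5e^(5x²/2)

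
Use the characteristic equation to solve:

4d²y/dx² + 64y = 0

Characteristic equation: 4r² + 64 = 0
Divide by 4: r² + 16 = 0
Roots: r = ±4i (complex conjugates)
General solution: y = C₁cos(4x) + C₂sin(4x)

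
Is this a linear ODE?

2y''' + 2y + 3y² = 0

No. Nonlinear (y² term)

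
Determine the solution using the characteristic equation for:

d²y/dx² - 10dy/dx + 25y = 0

Characteristic equation: r² - 10r + 25 = 0
Factored: (r - 5)² = 0
Repeated root: r = 5
General solution: y = (C₁ + C₂x)e^(5x)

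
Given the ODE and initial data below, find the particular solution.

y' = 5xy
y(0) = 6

General solution: y = Ce^(5x²/2)
Applying IC y(0) = 6:
Particular solution: y = 6e^(5x²/2)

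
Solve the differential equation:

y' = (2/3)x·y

Separating variables and integrating:
ln|y| = x^2/3 + C

General solution: y = Ce^(x^2/3)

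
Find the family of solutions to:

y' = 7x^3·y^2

Separating variables and integrating:
-1/y = 7x^4/4 + C

General solution: y^-1 = (-7/4)x^4 + C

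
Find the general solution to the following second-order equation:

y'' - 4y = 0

Characteristic equation: r² - 4 = 0
Roots: r = 2, -2 (distinct real)
General solution: y = C₁e^(2x) + C₂e^(-2x)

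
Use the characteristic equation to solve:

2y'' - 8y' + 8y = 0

Characteristic equation: 2r² - 8r + 8 = 0
Divide by 2: r² - 4r + 4 = 0
Factored: (r - 2)² = 0
Repeated root: r = 2
General solution: y = (C₁ + C₂x)e^(2x)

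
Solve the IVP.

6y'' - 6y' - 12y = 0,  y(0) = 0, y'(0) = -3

General solution: y = C₁e^(2x) + C₂e^(-x)
Applying ICs: C₁ = -1, C₂ = 1
Particular solution: y = -e^(2x) + e^(-x)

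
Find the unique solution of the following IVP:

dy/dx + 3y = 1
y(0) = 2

General solution: y = 1/3 + Ce^(-3x)
Applying y(0) = 2: C = 2 - 1/3 = 5/3
Particular solution: y = 1/3 + (5/3)e^(-3x)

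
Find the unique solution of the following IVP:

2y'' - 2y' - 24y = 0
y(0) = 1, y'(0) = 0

General solution: y = C₁e^(4x) + C₂e^(-3x)
Applying ICs: C₁ = 3/7, C₂ = 4/7
Particular solution: y = (3/7)e^(4x) + (4/7)e^(-3x)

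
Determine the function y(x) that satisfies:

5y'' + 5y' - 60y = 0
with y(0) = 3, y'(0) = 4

General solution: y = C₁e^(3x) + C₂e^(-4x)
Applying ICs: C₁ = 16/7, C₂ = 5/7
Particular solution: y = (16/7)e^(3x) + (5/7)e^(-4x)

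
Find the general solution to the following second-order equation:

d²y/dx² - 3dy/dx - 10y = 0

Characteristic equation: r² - 3r - 10 = 0
Roots: r = 5, -2 (distinct real)
General solution: y = C₁e^(5x) + C₂e^(-2x)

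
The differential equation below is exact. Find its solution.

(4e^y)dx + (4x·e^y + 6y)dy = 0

Verify exactness: ∂M/∂y = ∂N/∂x ✓
Find F(x,y) such that ∂F/∂x = M, ∂F/∂y = N
Solution: 4x·e^y + 3y² = C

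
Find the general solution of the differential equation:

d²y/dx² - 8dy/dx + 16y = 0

Characteristic equation: r² - 8r + 16 = 0
Factored: (r - 4)² = 0
Repeated root: r = 4
General solution: y = (C₁ + C₂x)e^(4x)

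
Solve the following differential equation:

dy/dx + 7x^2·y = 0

Using integrating factor method:

General solution: y = Ce^(-7x^3/3)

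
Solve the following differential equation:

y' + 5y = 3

Using integrating factor method:

General solution: y = 3/5 + Ce^(-5x)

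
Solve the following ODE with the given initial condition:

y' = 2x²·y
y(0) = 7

General solution: y = Ce^(2x³/3)
Applying IC y(0) = 7:
Particular solution: y = 7e^(2x³/3)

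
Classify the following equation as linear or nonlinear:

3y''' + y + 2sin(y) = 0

Nonlinear (sin(y) is nonlinear in y)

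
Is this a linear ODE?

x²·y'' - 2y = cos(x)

Yes. Linear (y and its derivatives appear to the first power only, no products of y terms)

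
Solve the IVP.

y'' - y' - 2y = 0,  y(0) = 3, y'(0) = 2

General solution: y = C₁e^(2x) + C₂e^(-x)
Applying ICs: C₁ = 5/3, C₂ = 4/3
Particular solution: y = (5/3)e^(2x) + (4/3)e^(-x)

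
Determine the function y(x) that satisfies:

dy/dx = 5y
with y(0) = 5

General solution: y = Ce^(5x)
Applying IC y(0) = 5:
Particular solution: y = 5e^(5x)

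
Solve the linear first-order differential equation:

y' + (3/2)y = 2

Using integrating factor method:

General solution: y = 4/3 + Ce^(-3x/2)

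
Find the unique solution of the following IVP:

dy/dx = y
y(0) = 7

General solution: y = Ce^x
Applying IC y(0) = 7:
Particular solution: y = 7e^x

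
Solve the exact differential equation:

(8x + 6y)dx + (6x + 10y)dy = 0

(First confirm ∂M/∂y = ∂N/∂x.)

Verify exactness: ∂M/∂y = ∂N/∂x ✓
Find F(x,y) such that ∂F/∂x = M, ∂F/∂y = N
Solution: 4x² + 6xy + 5y² = C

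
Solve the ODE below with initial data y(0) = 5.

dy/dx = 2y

General solution: y = Ce^(2x)
Applying IC y(0) = 5:
Particular solution: y = 5e^(2x)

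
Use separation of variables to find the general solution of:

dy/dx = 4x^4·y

Separating variables and integrating:
ln|y| = 4x^5/5 + C

General solution: y = Ce^(4x^5/5)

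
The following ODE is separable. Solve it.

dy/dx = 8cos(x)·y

Separating variables and integrating:
ln|y| = 8sin(x) + C

General solution: y = Ce^(8sin(x))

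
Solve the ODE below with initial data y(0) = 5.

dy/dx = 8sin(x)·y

General solution: y = Ce^(-8cos(x))
Applying IC y(0) = 5:
Particular solution: y = 5e^(8(1-cos(x)))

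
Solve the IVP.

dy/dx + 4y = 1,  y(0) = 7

General solution: y = 1/4 + Ce^(-4x)
Applying y(0) = 7: C = 7 - 1/4 = 27/4
Particular solution: y = 1/4 + (27/4)e^(-4x)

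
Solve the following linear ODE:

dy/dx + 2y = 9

Using integrating factor method:

General solution: y = 9/2 + Ce^(-2x)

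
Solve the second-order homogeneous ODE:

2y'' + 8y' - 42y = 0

Characteristic equation: 2r² + 8r - 42 = 0
Divide by 2: r² + 4r - 21 = 0
Roots: r = 3, -7 (distinct real)
General solution: y = C₁e^(3x) + C₂e^(-7x)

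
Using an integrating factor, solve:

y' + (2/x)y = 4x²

Using integrating factor method:

General solution: y = (4/5)x^3 + Cx^(-2)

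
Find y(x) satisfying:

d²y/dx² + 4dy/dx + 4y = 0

Characteristic equation: r² + 4r + 4 = 0
Factored: (r + 2)² = 0
Repeated root: r = -2
General solution: y = (C₁ + C₂x)e^(-2x)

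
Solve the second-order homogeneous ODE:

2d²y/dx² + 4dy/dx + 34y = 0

Characteristic equation: 2r² + 4r + 34 = 0
Divide by 2: r² + 2r + 17 = 0
Roots: r = -1 ± 4i (complex conjugates)
General solution: y = e^(-x)(C₁cos(4x) + C₂sin(4x))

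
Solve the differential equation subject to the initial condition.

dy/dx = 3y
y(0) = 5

General solution: y = Ce^(3x)
Applying IC y(0) = 5:
Particular solution: y = 5e^(3x)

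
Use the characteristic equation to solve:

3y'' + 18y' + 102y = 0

Characteristic equation: 3r² + 18r + 102 = 0
Divide by 3: r² + 6r + 34 = 0
Roots: r = -3 ± 5i (complex conjugates)
General solution: y = e^(-3x)(C₁cos(5x) + C₂sin(5x))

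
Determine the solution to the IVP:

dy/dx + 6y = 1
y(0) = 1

General solution: y = 1/6 + Ce^(-6x)
Applying y(0) = 1: C = 1 - 1/6 = 5/6
Particular solution: y = 1/6 + (5/6)e^(-6x)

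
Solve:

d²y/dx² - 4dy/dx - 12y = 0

Characteristic equation: r² - 4r - 12 = 0
Roots: r = 6, -2 (distinct real)
General solution: y = C₁e^(6x) + C₂e^(-2x)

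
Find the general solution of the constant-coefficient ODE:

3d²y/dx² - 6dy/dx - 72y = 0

Characteristic equation: 3r² - 6r - 72 = 0
Divide by 3: r² - 2r - 24 = 0
Roots: r = 6, -4 (distinct real)
General solution: y = C₁e^(6x) + C₂e^(-4x)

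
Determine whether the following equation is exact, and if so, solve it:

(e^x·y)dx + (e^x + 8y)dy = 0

Verify exactness: ∂M/∂y = ∂N/∂x ✓
Find F(x,y) such that ∂F/∂x = M, ∂F/∂y = N
Solution: e^x·y + 4y² = C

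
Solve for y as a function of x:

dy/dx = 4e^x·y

Separating variables and integrating:
ln|y| = 4e^x + C

General solution: y = Ce^(4e^x)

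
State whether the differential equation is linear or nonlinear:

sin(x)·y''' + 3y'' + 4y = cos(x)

Linear (y and its derivatives appear to the first power only, no products of y terms)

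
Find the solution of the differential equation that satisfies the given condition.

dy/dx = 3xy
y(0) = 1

General solution: y = Ce^(3x²/2)
Applying IC y(0) = 1:
Particular solution: y = e^(3x²/2)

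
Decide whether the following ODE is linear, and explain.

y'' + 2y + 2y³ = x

Nonlinear (y³ term)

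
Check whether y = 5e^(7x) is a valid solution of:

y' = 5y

Verification:
y = 5e^(7x)
y' = 35e^(7x)
But 5y = 25e^(7x)
y' ≠ 5y — the derivative does not match

No, it is not a solution.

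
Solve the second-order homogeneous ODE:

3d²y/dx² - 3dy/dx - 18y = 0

Characteristic equation: 3r² - 3r - 18 = 0
Divide by 3: r² - r - 6 = 0
Roots: r = 3, -2 (distinct real)
General solution: y = C₁e^(3x) + C₂e^(-2x)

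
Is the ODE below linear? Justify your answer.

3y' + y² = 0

No. Nonlinear (y² term)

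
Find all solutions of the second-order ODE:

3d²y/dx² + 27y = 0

Characteristic equation: 3r² + 27 = 0
Divide by 3: r² + 9 = 0
Roots: r = ±3i (complex conjugates)
General solution: y = C₁cos(3x) + C₂sin(3x)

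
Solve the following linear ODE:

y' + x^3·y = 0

Using integrating factor method:

General solution: y = Ce^(-x^4/4)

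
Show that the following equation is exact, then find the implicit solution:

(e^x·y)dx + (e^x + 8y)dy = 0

Verify exactness: ∂M/∂y = ∂N/∂x ✓
Find F(x,y) such that ∂F/∂x = M, ∂F/∂y = N
Solution: e^x·y + 4y² = C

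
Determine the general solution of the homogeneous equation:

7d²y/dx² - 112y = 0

Characteristic equation: 7r² - 112 = 0
Divide by 7: r² - 16 = 0
Roots: r = 4, -4 (distinct real)
General solution: y = C₁e^(4x) + C₂e^(-4x)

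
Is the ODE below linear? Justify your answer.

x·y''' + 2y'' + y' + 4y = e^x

Yes. Linear (y and its derivatives appear to the first power only, no products of y terms)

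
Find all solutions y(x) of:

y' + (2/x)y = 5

Using integrating factor method:

General solution: y = (5/3)x + Cx^(-2)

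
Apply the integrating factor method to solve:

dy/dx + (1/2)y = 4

Using integrating factor method:

General solution: y = 8 + Ce^(-x/2)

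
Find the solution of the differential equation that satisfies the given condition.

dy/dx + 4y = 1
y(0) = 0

General solution: y = 1/4 + Ce^(-4x)
Applying y(0) = 0: C = 0 - 1/4 = -1/4
Particular solution: y = 1/4 - (1/4)e^(-4x)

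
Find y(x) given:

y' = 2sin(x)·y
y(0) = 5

General solution: y = Ce^(-2cos(x))
Applying IC y(0) = 5:
Particular solution: y = 5e^(2(1-cos(x)))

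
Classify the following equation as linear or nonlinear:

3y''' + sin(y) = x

Nonlinear (sin(y) is nonlinear in y)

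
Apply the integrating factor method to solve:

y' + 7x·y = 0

Using integrating factor method:

General solution: y = Ce^(-7x^2/2)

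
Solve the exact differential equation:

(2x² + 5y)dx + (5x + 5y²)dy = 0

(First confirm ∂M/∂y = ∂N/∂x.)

Verify exactness: ∂M/∂y = ∂N/∂x ✓
Find F(x,y) such that ∂F/∂x = M, ∂F/∂y = N
Solution: 2x³/3 + 5xy + 5y³/3 = C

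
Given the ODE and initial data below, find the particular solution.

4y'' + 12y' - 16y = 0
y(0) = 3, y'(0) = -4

General solution: y = C₁e^x + C₂e^(-4x)
Applying ICs: C₁ = 8/5, C₂ = 7/5
Particular solution: y = (8/5)e^x + (7/5)e^(-4x)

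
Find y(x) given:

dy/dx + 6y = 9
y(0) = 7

General solution: y = 3/2 + Ce^(-6x)
Applying y(0) = 7: C = 7 - 3/2 = 11/2
Particular solution: y = 3/2 + (11/2)e^(-6x)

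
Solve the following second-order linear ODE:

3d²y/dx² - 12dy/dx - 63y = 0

Characteristic equation: 3r² - 12r - 63 = 0
Divide by 3: r² - 4r - 21 = 0
Roots: r = 7, -3 (distinct real)
General solution: y = C₁e^(7x) + C₂e^(-3x)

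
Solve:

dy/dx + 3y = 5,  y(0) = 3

General solution: y = 5/3 + Ce^(-3x)
Applying y(0) = 3: C = 3 - 5/3 = 4/3
Particular solution: y = 5/3 + (4/3)e^(-3x)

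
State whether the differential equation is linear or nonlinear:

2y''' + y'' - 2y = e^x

Linear (y and its derivatives appear to the first power only, no products of y terms)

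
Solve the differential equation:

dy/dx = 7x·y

Separating variables and integrating:
ln|y| = 7x^2/2 + C

General solution: y = Ce^(7x^2/2)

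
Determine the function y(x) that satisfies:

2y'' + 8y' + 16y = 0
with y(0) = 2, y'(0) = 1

General solution: y = e^(-2x)(C₁cos(2x) + C₂sin(2x))
Complex roots r = -2 ± 2i
Applying ICs: C₁ = 2, C₂ = 5/2
Particular solution: y = e^(-2x)(2cos(2x) + (5/2)sin(2x))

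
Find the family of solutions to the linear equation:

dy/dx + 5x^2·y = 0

Using integrating factor method:

General solution: y = Ce^(-5x^3/3)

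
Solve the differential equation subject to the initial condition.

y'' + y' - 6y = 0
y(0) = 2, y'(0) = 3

General solution: y = C₁e^(2x) + C₂e^(-3x)
Applying ICs: C₁ = 9/5, C₂ = 1/5
Particular solution: y = (9/5)e^(2x) + (1/5)e^(-3x)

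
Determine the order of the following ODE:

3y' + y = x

The order is 1 (highest derivative is of order 1).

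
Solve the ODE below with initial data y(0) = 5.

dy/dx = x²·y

General solution: y = Ce^(x³/3)
Applying IC y(0) = 5:
Particular solution: y = 5e^(x³/3)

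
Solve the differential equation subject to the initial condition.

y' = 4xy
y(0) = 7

General solution: y = Ce^(2x²)
Applying IC y(0) = 7:
Particular solution: y = 7e^(2x²)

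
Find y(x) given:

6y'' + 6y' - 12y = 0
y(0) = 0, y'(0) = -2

General solution: y = C₁e^x + C₂e^(-2x)
Applying ICs: C₁ = -2/3, C₂ = 2/3
Particular solution: y = -(2/3)e^x + (2/3)e^(-2x)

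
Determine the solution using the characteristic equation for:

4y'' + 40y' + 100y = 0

Characteristic equation: 4r² + 40r + 100 = 0
Divide by 4: r² + 10r + 25 = 0
Factored: (r + 5)² = 0
Repeated root: r = -5
General solution: y = (C₁ + C₂x)e^(-5x)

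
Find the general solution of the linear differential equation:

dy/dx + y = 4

Using integrating factor method:

General solution: y = 4 + Ce^(-x)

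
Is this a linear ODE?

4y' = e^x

Yes. Linear (y and its derivatives appear to the first power only, no products of y terms)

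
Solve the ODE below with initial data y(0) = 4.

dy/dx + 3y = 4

General solution: y = 4/3 + Ce^(-3x)
Applying y(0) = 4: C = 4 - 4/3 = 8/3
Particular solution: y = 4/3 + (8/3)e^(-3x)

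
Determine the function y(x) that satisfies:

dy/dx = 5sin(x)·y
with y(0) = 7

General solution: y = Ce^(-5cos(x))
Applying IC y(0) = 7:
Particular solution: y = 7e^(5(1-cos(x)))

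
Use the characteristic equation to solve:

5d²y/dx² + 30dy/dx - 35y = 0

Characteristic equation: 5r² + 30r - 35 = 0
Divide by 5: r² + 6r - 7 = 0
Roots: r = 1, -7 (distinct real)
General solution: y = C₁e^x + C₂e^(-7x)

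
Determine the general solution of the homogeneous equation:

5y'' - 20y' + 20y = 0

Characteristic equation: 5r² - 20r + 20 = 0
Divide by 5: r² - 4r + 4 = 0
Factored: (r - 2)² = 0
Repeated root: r = 2
General solution: y = (C₁ + C₂x)e^(2x)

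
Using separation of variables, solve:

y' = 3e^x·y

Separating variables and integrating:
ln|y| = 3e^x + C

General solution: y = Ce^(3e^x)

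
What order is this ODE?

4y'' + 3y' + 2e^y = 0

The order is 2 (highest derivative is of order 2).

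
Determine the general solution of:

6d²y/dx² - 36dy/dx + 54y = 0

Characteristic equation: 6r² - 36r + 54 = 0
Divide by 6: r² - 6r + 9 = 0
Factored: (r - 3)² = 0
Repeated root: r = 3
General solution: y = (C₁ + C₂x)e^(3x)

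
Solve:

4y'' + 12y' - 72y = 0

Characteristic equation: 4r² + 12r - 72 = 0
Divide by 4: r² + 3r - 18 = 0
Roots: r = 3, -6 (distinct real)
General solution: y = C₁e^(3x) + C₂e^(-6x)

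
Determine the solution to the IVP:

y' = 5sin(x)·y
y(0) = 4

General solution: y = Ce^(-5cos(x))
Applying IC y(0) = 4:
Particular solution: y = 4e^(5(1-cos(x)))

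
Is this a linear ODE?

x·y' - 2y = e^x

Yes. Linear (y and its derivatives appear to the first power only, no products of y terms)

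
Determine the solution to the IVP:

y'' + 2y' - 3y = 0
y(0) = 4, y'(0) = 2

General solution: y = C₁e^x + C₂e^(-3x)
Applying ICs: C₁ = 7/2, C₂ = 1/2
Particular solution: y = (7/2)e^x + (1/2)e^(-3x)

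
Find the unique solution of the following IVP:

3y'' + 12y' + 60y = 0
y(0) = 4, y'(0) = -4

General solution: y = e^(-2x)(C₁cos(4x) + C₂sin(4x))
Complex roots r = -2 ± 4i
Applying ICs: C₁ = 4, C₂ = 1
Particular solution: y = e^(-2x)(4cos(4x) + sin(4x))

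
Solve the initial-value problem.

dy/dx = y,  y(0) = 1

General solution: y = Ce^x
Applying IC y(0) = 1:
Particular solution: y = e^x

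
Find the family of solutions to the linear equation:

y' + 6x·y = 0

Using integrating factor method:

General solution: y = Ce^(-3x^2)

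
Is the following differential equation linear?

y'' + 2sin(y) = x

No. Nonlinear (sin(y) is nonlinear in y)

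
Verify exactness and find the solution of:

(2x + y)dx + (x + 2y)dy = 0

Verify exactness: ∂M/∂y = ∂N/∂x ✓
Find F(x,y) such that ∂F/∂x = M, ∂F/∂y = N
Solution: x² + xy + y² = C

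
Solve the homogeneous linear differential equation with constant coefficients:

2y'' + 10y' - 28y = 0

Characteristic equation: 2r² + 10r - 28 = 0
Divide by 2: r² + 5r - 14 = 0
Roots: r = 2, -7 (distinct real)
General solution: y = C₁e^(2x) + C₂e^(-7x)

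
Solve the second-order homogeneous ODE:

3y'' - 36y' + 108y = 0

Characteristic equation: 3r² - 36r + 108 = 0
Divide by 3: r² - 12r + 36 = 0
Factored: (r - 6)² = 0
Repeated root: r = 6
General solution: y = (C₁ + C₂x)e^(6x)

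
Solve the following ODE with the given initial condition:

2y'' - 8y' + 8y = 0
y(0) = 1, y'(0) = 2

General solution: y = (C₁ + C₂x)e^(2x)
Repeated root r = 2
Applying ICs: C₁ = 1, C₂ = 0
Particular solution: y = e^(2x)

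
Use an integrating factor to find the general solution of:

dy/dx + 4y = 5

Using integrating factor method:

General solution: y = 5/4 + Ce^(-4x)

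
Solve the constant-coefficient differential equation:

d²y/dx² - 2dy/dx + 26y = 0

Characteristic equation: r² - 2r + 26 = 0
Roots: r = 1 ± 5i (complex conjugates)
General solution: y = e^x(C₁cos(5x) + C₂sin(5x))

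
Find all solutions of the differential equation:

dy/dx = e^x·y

Separating variables and integrating:
ln|y| = e^x + C

General solution: y = Ce^(e^x)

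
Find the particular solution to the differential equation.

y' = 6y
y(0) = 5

General solution: y = Ce^(6x)
Applying IC y(0) = 5:
Particular solution: y = 5e^(6x)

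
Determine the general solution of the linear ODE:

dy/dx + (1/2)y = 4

Using integrating factor method:

General solution: y = 8 + Ce^(-x/2)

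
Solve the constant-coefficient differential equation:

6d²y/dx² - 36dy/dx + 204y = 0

Characteristic equation: 6r² - 36r + 204 = 0
Divide by 6: r² - 6r + 34 = 0
Roots: r = 3 ± 5i (complex conjugates)
General solution: y = e^(3x)(C₁cos(5x) + C₂sin(5x))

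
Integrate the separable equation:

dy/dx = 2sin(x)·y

Separating variables and integrating:
ln|y| = -2cos(x) + C

General solution: y = Ce^(-2cos(x))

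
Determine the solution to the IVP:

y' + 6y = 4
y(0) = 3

General solution: y = 2/3 + Ce^(-6x)
Applying y(0) = 3: C = 3 - 2/3 = 7/3
Particular solution: y = 2/3 + (7/3)e^(-6x)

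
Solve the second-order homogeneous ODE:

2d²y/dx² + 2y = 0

Characteristic equation: 2r² + 2 = 0
Divide by 2: r² + 1 = 0
Roots: r = ±i (complex conjugates)
General solution: y = C₁cos(x) + C₂sin(x)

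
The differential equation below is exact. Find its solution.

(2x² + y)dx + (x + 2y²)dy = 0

Verify exactness: ∂M/∂y = ∂N/∂x ✓
Find F(x,y) such that ∂F/∂x = M, ∂F/∂y = N
Solution: 2x³/3 + xy + 2y³/3 = C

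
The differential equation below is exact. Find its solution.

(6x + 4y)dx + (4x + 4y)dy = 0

Verify exactness: ∂M/∂y = ∂N/∂x ✓
Find F(x,y) such that ∂F/∂x = M, ∂F/∂y = N
Solution: 3x² + 4xy + 2y² = C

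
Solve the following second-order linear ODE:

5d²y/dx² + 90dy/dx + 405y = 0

Characteristic equation: 5r² + 90r + 405 = 0
Divide by 5: r² + 18r + 81 = 0
Factored: (r + 9)² = 0
Repeated root: r = -9
General solution: y = (C₁ + C₂x)e^(-9x)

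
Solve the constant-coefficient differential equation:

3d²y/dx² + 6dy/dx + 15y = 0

Characteristic equation: 3r² + 6r + 15 = 0
Divide by 3: r² + 2r + 5 = 0
Roots: r = -1 ± 2i (complex conjugates)
General solution: y = e^(-x)(C₁cos(2x) + C₂sin(2x))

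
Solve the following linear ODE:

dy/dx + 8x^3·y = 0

Using integrating factor method:

General solution: y = Ce^(-2x^4)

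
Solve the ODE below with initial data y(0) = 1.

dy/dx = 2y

General solution: y = Ce^(2x)
Applying IC y(0) = 1:
Particular solution: y = e^(2x)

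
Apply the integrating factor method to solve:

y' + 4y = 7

Using integrating factor method:

General solution: y = 7/4 + Ce^(-4x)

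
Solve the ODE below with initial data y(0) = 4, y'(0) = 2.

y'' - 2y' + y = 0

General solution: y = (C₁ + C₂x)e^x
Repeated root r = 1
Applying ICs: C₁ = 4, C₂ = -2
Particular solution: y = (4 - 2x)e^x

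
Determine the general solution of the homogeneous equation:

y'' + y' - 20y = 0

Characteristic equation: r² + r - 20 = 0
Roots: r = 4, -5 (distinct real)
General solution: y = C₁e^(4x) + C₂e^(-5x)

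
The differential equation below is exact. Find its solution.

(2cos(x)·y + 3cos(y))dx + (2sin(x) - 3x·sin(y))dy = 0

Verify exactness: ∂M/∂y = ∂N/∂x ✓
Find F(x,y) such that ∂F/∂x = M, ∂F/∂y = N
Solution: 2sin(x)·y + 3x·cos(y) = C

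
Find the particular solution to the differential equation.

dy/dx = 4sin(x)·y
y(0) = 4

General solution: y = Ce^(-4cos(x))
Applying IC y(0) = 4:
Particular solution: y = 4e^(4(1-cos(x)))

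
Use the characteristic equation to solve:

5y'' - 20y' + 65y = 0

Characteristic equation: 5r² - 20r + 65 = 0
Divide by 5: r² - 4r + 13 = 0
Roots: r = 2 ± 3i (complex conjugates)
General solution: y = e^(2x)(C₁cos(3x) + C₂sin(3x))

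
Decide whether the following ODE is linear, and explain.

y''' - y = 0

Linear (y and its derivatives appear to the first power only, no products of y terms)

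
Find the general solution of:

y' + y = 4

Using integrating factor method:

General solution: y = 4 + Ce^(-x)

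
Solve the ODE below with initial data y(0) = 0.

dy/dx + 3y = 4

General solution: y = 4/3 + Ce^(-3x)
Applying y(0) = 0: C = 0 - 4/3 = -4/3
Particular solution: y = 4/3 - (4/3)e^(-3x)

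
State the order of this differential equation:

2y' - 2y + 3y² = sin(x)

The order is 1 (highest derivative is of order 1).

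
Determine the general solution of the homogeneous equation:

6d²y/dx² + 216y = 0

Characteristic equation: 6r² + 216 = 0
Divide by 6: r² + 36 = 0
Roots: r = ±6i (complex conjugates)
General solution: y = C₁cos(6x) + C₂sin(6x)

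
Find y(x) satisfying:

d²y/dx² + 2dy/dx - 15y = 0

Characteristic equation: r² + 2r - 15 = 0
Roots: r = 3, -5 (distinct real)
General solution: y = C₁e^(3x) + C₂e^(-5x)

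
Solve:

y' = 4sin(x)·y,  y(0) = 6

General solution: y = Ce^(-4cos(x))
Applying IC y(0) = 6:
Particular solution: y = 6e^(4(1-cos(x)))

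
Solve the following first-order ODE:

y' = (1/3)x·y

Separating variables and integrating:
ln|y| = x^2/6 + C

General solution: y = Ce^(x^2/6)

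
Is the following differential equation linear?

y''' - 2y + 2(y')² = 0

No. Nonlinear ((y')² term)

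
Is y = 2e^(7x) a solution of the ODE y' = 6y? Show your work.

Verification:
y = 2e^(7x)
y' = 14e^(7x)
But 6y = 12e^(7x)
y' ≠ 6y — the derivative does not match

No, it is not a solution.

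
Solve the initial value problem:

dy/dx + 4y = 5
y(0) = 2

General solution: y = 5/4 + Ce^(-4x)
Applying y(0) = 2: C = 2 - 5/4 = 3/4
Particular solution: y = 5/4 + (3/4)e^(-4x)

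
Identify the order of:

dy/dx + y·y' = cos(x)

The order is 1 (highest derivative is of order 1).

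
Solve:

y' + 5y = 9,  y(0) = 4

General solution: y = 9/5 + Ce^(-5x)
Applying y(0) = 4: C = 4 - 9/5 = 11/5
Particular solution: y = 9/5 + (11/5)e^(-5x)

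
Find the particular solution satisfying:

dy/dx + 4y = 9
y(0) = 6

General solution: y = 9/4 + Ce^(-4x)
Applying y(0) = 6: C = 6 - 9/4 = 15/4
Particular solution: y = 9/4 + (15/4)e^(-4x)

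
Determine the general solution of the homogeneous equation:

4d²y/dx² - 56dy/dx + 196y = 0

Characteristic equation: 4r² - 56r + 196 = 0
Divide by 4: r² - 14r + 49 = 0
Factored: (r - 7)² = 0
Repeated root: r = 7
General solution: y = (C₁ + C₂x)e^(7x)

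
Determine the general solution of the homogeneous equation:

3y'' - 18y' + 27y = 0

Characteristic equation: 3r² - 18r + 27 = 0
Divide by 3: r² - 6r + 9 = 0
Factored: (r - 3)² = 0
Repeated root: r = 3
General solution: y = (C₁ + C₂x)e^(3x)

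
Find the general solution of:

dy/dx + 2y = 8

Using integrating factor method:

General solution: y = 4 + Ce^(-2x)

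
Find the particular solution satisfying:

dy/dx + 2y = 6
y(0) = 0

General solution: y = 3 + Ce^(-2x)
Applying y(0) = 0: C = 0 - 3 = -3
Particular solution: y = 3 - 3e^(-2x)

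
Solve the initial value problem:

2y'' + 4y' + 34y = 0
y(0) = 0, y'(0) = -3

General solution: y = e^(-x)(C₁cos(4x) + C₂sin(4x))
Complex roots r = -1 ± 4i
Applying ICs: C₁ = 0, C₂ = -3/4
Particular solution: y = e^(-x)(-(3/4)sin(4x))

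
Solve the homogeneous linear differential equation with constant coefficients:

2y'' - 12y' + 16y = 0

Characteristic equation: 2r² - 12r + 16 = 0
Divide by 2: r² - 6r + 8 = 0
Roots: r = 4, 2 (distinct real)
General solution: y = C₁e^(4x) + C₂e^(2x)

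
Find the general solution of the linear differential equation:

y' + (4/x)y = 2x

Using integrating factor method:

General solution: y = (1/3)x^2 + Cx^(-4)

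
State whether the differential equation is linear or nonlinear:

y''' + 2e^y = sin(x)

Nonlinear (e^y is nonlinear in y)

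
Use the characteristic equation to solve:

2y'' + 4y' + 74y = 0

Characteristic equation: 2r² + 4r + 74 = 0
Divide by 2: r² + 2r + 37 = 0
Roots: r = -1 ± 6i (complex conjugates)
General solution: y = e^(-x)(C₁cos(6x) + C₂sin(6x))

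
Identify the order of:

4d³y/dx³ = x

The order is 3 (highest derivative is of order 3).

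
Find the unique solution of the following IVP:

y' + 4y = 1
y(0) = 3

General solution: y = 1/4 + Ce^(-4x)
Applying y(0) = 3: C = 3 - 1/4 = 11/4
Particular solution: y = 1/4 + (11/4)e^(-4x)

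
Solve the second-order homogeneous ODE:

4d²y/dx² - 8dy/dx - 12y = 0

Characteristic equation: 4r² - 8r - 12 = 0
Divide by 4: r² - 2r - 3 = 0
Roots: r = 3, -1 (distinct real)
General solution: y = C₁e^(3x) + C₂e^(-x)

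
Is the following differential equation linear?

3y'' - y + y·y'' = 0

No. Nonlinear (y·y'' term)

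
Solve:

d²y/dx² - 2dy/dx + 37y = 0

Characteristic equation: r² - 2r + 37 = 0
Roots: r = 1 ± 6i (complex conjugates)
General solution: y = e^x(C₁cos(6x) + C₂sin(6x))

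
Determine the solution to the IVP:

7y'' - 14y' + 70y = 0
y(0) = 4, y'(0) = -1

General solution: y = e^x(C₁cos(3x) + C₂sin(3x))
Complex roots r = 1 ± 3i
Applying ICs: C₁ = 4, C₂ = -5/3
Particular solution: y = e^x(4cos(3x) - (5/3)sin(3x))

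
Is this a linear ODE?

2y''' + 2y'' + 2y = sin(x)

Yes. Linear (y and its derivatives appear to the first power only, no products of y terms)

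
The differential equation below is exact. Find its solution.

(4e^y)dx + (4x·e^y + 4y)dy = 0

Verify exactness: ∂M/∂y = ∂N/∂x ✓
Find F(x,y) such that ∂F/∂x = M, ∂F/∂y = N
Solution: 4x·e^y + 2y² = C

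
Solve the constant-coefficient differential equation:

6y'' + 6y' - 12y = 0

Characteristic equation: 6r² + 6r - 12 = 0
Divide by 6: r² + r - 2 = 0
Roots: r = 1, -2 (distinct real)
General solution: y = C₁e^x + C₂e^(-2x)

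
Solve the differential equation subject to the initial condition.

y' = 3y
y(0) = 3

General solution: y = Ce^(3x)
Applying IC y(0) = 3:
Particular solution: y = 3e^(3x)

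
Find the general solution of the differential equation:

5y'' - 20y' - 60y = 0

Characteristic equation: 5r² - 20r - 60 = 0
Divide by 5: r² - 4r - 12 = 0
Roots: r = 6, -2 (distinct real)
General solution: y = C₁e^(6x) + C₂e^(-2x)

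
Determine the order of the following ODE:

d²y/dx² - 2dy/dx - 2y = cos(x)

The order is 2 (highest derivative is of order 2).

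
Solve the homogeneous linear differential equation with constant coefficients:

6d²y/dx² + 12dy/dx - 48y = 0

Characteristic equation: 6r² + 12r - 48 = 0
Divide by 6: r² + 2r - 8 = 0
Roots: r = 2, -4 (distinct real)
General solution: y = C₁e^(2x) + C₂e^(-4x)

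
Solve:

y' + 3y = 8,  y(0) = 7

General solution: y = 8/3 + Ce^(-3x)
Applying y(0) = 7: C = 7 - 8/3 = 13/3
Particular solution: y = 8/3 + (13/3)e^(-3x)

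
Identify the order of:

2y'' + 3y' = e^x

The order is 2 (highest derivative is of order 2).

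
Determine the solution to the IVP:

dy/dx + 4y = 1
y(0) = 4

General solution: y = 1/4 + Ce^(-4x)
Applying y(0) = 4: C = 4 - 1/4 = 15/4
Particular solution: y = 1/4 + (15/4)e^(-4x)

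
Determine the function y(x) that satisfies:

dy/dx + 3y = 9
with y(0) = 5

General solution: y = 3 + Ce^(-3x)
Applying y(0) = 5: C = 5 - 3 = 2
Particular solution: y = 3 + 2e^(-3x)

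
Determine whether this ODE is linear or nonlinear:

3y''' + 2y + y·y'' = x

Nonlinear (y·y'' term)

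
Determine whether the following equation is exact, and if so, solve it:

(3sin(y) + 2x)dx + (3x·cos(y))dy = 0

Verify exactness: ∂M/∂y = ∂N/∂x ✓
Find F(x,y) such that ∂F/∂x = M, ∂F/∂y = N
Solution: 3x·sin(y) + x² = C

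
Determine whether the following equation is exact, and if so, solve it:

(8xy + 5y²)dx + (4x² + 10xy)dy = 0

Verify exactness: ∂M/∂y = ∂N/∂x ✓
Find F(x,y) such that ∂F/∂x = M, ∂F/∂y = N
Solution: 4x²y + 5xy² = C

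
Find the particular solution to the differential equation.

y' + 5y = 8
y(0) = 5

General solution: y = 8/5 + Ce^(-5x)
Applying y(0) = 5: C = 5 - 8/5 = 17/5
Particular solution: y = 8/5 + (17/5)e^(-5x)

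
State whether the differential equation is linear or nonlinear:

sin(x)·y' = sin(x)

Linear (y and its derivatives appear to the first power only, no products of y terms)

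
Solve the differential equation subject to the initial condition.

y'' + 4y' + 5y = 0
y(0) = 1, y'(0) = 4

General solution: y = e^(-2x)(C₁cos(x) + C₂sin(x))
Complex roots r = -2 ± i
Applying ICs: C₁ = 1, C₂ = 6
Particular solution: y = e^(-2x)(cos(x) + 6sin(x))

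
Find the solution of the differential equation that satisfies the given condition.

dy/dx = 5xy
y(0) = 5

General solution: y = Ce^(5x²/2)
Applying IC y(0) = 5:
Particular solution: y = 5e^(5x²/2)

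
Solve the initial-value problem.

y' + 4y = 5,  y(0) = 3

General solution: y = 5/4 + Ce^(-4x)
Applying y(0) = 3: C = 3 - 5/4 = 7/4
Particular solution: y = 5/4 + (7/4)e^(-4x)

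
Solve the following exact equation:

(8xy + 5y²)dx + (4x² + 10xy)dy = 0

Verify exactness: ∂M/∂y = ∂N/∂x ✓
Find F(x,y) such that ∂F/∂x = M, ∂F/∂y = N
Solution: 4x²y + 5xy² = C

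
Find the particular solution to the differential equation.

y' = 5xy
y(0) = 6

General solution: y = Ce^(5x²/2)
Applying IC y(0) = 6:
Particular solution: y = 6e^(5x²/2)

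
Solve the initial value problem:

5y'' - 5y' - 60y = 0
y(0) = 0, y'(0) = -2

General solution: y = C₁e^(4x) + C₂e^(-3x)
Applying ICs: C₁ = -2/7, C₂ = 2/7
Particular solution: y = -(2/7)e^(4x) + (2/7)e^(-3x)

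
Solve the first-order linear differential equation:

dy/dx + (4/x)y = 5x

Using integrating factor method:

General solution: y = (5/6)x^2 + Cx^(-4)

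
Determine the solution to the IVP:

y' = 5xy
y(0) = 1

General solution: y = Ce^(5x²/2)
Applying IC y(0) = 1:
Particular solution: y = e^(5x²/2)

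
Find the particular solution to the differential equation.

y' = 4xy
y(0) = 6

General solution: y = Ce^(2x²)
Applying IC y(0) = 6:
Particular solution: y = 6e^(2x²)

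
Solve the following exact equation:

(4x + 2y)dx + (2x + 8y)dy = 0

Verify exactness: ∂M/∂y = ∂N/∂x ✓
Find F(x,y) such that ∂F/∂x = M, ∂F/∂y = N
Solution: 2x² + 2xy + 4y² = C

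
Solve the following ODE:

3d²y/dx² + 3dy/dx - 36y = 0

Characteristic equation: 3r² + 3r - 36 = 0
Divide by 3: r² + r - 12 = 0
Roots: r = 3, -4 (distinct real)
General solution: y = C₁e^(3x) + C₂e^(-4x)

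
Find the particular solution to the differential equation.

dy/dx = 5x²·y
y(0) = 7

General solution: y = Ce^(5x³/3)
Applying IC y(0) = 7:
Particular solution: y = 7e^(5x³/3)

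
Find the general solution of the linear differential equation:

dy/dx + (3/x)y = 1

Using integrating factor method:

General solution: y = (1/4)x + Cx^(-3)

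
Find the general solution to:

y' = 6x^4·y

Separating variables and integrating:
ln|y| = 6x^5/5 + C

General solution: y = Ce^(6x^5/5)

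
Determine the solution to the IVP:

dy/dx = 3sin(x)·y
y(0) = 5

General solution: y = Ce^(-3cos(x))
Applying IC y(0) = 5:
Particular solution: y = 5e^(3(1-cos(x)))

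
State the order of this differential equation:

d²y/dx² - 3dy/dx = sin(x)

The order is 2 (highest derivative is of order 2).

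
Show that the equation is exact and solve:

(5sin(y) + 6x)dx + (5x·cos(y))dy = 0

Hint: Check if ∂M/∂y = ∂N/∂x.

Verify exactness: ∂M/∂y = ∂N/∂x ✓
Find F(x,y) such that ∂F/∂x = M, ∂F/∂y = N
Solution: 5x·sin(y) + 3x² = C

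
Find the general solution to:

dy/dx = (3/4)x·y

Separating variables and integrating:
ln|y| = 3x^2/8 + C

General solution: y = Ce^(3x^2/8)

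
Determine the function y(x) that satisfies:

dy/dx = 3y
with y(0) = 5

General solution: y = Ce^(3x)
Applying IC y(0) = 5:
Particular solution: y = 5e^(3x)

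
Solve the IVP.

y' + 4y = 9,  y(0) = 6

General solution: y = 9/4 + Ce^(-4x)
Applying y(0) = 6: C = 6 - 9/4 = 15/4
Particular solution: y = 9/4 + (15/4)e^(-4x)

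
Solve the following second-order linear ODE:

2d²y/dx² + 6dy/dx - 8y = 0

Characteristic equation: 2r² + 6r - 8 = 0
Divide by 2: r² + 3r - 4 = 0
Roots: r = 1, -4 (distinct real)
General solution: y = C₁e^x + C₂e^(-4x)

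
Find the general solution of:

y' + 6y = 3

Using integrating factor method:

General solution: y = 1/2 + Ce^(-6x)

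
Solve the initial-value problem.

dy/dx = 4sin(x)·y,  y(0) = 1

General solution: y = Ce^(-4cos(x))
Applying IC y(0) = 1:
Particular solution: y = e^(4(1-cos(x)))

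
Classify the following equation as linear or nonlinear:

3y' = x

Linear (y and its derivatives appear to the first power only, no products of y terms)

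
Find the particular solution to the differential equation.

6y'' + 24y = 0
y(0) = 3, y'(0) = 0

General solution: y = C₁cos(2x) + C₂sin(2x)
Complex roots r = ±2i
Applying ICs: C₁ = 3, C₂ = 0
Particular solution: y = 3cos(2x)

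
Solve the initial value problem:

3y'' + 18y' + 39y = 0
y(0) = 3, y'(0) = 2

General solution: y = e^(-3x)(C₁cos(2x) + C₂sin(2x))
Complex roots r = -3 ± 2i
Applying ICs: C₁ = 3, C₂ = 11/2
Particular solution: y = e^(-3x)(3cos(2x) + (11/2)sin(2x))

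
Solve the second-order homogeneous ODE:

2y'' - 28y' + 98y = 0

Characteristic equation: 2r² - 28r + 98 = 0
Divide by 2: r² - 14r + 49 = 0
Factored: (r - 7)² = 0
Repeated root: r = 7
General solution: y = (C₁ + C₂x)e^(7x)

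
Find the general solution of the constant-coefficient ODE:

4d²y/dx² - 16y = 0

Characteristic equation: 4r² - 16 = 0
Divide by 4: r² - 4 = 0
Roots: r = 2, -2 (distinct real)
General solution: y = C₁e^(2x) + C₂e^(-2x)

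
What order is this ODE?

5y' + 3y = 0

The order is 1 (highest derivative is of order 1).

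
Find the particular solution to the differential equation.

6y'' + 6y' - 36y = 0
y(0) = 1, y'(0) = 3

General solution: y = C₁e^(2x) + C₂e^(-3x)
Applying ICs: C₁ = 6/5, C₂ = -1/5
Particular solution: y = (6/5)e^(2x) - (1/5)e^(-3x)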